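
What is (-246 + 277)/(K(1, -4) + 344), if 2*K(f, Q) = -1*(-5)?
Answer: 62/693 ≈ 0.089466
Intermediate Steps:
K(f, Q) = 5/2 (K(f, Q) = (-1*(-5))/2 = (½)*5 = 5/2)
(-246 + 277)/(K(1, -4) + 344) = (-246 + 277)/(5/2 + 344) = 31/(693/2) = 31*(2/693) = 62/693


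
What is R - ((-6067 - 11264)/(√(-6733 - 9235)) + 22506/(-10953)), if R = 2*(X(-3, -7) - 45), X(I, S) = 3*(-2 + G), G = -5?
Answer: -474430/3651 - 17331*I*√998/3992 ≈ -129.95 - 137.15*I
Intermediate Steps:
X(I, S) = -21 (X(I, S) = 3*(-2 - 5) = 3*(-7) = -21)
R = -132 (R = 2*(-21 - 45) = 2*(-66) = -132)
R - ((-6067 - 11264)/(√(-6733 - 9235)) + 22506/(-10953)) = -132 - ((-6067 - 11264)/(√(-6733 - 9235)) + 22506/(-10953)) = -132 - (-17331*(-I*√998/3992) + 22506*(-1/10953)) = -132 - (-17331*(-I*√998/3992) - 7502/3651) = -132 - (-(-17331)*I*√998/3992 - 7502/3651) = -132 - (17331*I*√998/3992 - 7502/3651) = -132 - (-7502/3651 + 17331*I*√998/3992) = -132 + (7502/3651 - 17331*I*√998/3992) = -474430/3651 - 17331*I*√998/3992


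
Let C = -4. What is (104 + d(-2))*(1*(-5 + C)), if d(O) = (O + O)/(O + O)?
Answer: -945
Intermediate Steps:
d(O) = 1 (d(O) = (2*O)/((2*O)) = (2*O)*(1/(2*O)) = 1)
(104 + d(-2))*(1*(-5 + C)) = (104 + 1)*(1*(-5 - 4)) = 105*(1*(-9)) = 105*(-9) = -945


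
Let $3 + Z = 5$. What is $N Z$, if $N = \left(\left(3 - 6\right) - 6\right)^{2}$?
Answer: $162$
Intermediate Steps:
$Z = 2$ ($Z = -3 + 5 = 2$)
$N = 81$ ($N = \left(-3 - 6\right)^{2} = \left(-9\right)^{2} = 81$)
$N Z = 81 \cdot 2 = 162$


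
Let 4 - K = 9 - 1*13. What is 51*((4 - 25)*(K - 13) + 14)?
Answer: 6069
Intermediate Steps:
K = 8 (K = 4 - (9 - 1*13) = 4 - (9 - 13) = 4 - 1*(-4) = 4 + 4 = 8)
51*((4 - 25)*(K - 13) + 14) = 51*((4 - 25)*(8 - 13) + 14) = 51*(-21*(-5) + 14) = 51*(105 + 14) = 51*119 = 6069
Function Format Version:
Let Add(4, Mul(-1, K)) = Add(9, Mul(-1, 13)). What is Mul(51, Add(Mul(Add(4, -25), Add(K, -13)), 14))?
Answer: 6069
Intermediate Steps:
K = 8 (K = Add(4, Mul(-1, Add(9, Mul(-1, 13)))) = Add(4, Mul(-1, Add(9, -13))) = Add(4, Mul(-1, -4)) = Add(4, 4) = 8)
Mul(51, Add(Mul(Add(4, -25), Add(K, -13)), 14)) = Mul(51, Add(Mul(Add(4, -25), Add(8, -13)), 14)) = Mul(51, Add(Mul(-21, -5), 14)) = Mul(51, Add(105, 14)) = Mul(51, 119) = 6069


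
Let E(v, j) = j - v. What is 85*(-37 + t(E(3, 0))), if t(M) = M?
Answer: -3400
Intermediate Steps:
85*(-37 + t(E(3, 0))) = 85*(-37 + (0 - 1*3)) = 85*(-37 + (0 - 3)) = 85*(-37 - 3) = 85*(-40) = -3400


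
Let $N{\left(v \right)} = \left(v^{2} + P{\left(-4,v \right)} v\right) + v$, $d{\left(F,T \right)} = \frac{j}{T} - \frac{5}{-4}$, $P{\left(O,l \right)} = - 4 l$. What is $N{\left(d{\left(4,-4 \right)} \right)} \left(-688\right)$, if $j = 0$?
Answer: $2365$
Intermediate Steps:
$d{\left(F,T \right)} = \frac{5}{4}$ ($d{\left(F,T \right)} = \frac{0}{T} - \frac{5}{-4} = 0 - - \frac{5}{4} = 0 + \frac{5}{4} = \frac{5}{4}$)
$N{\left(v \right)} = v - 3 v^{2}$ ($N{\left(v \right)} = \left(v^{2} + - 4 v v\right) + v = \left(v^{2} - 4 v^{2}\right) + v = - 3 v^{2} + v = v - 3 v^{2}$)
$N{\left(d{\left(4,-4 \right)} \right)} \left(-688\right) = \frac{5 \left(1 - \frac{15}{4}\right)}{4} \left(-688\right) = \frac{5}{4} \left(- \frac{11}{4}\right) \left(-688\right) = \left(- \frac{55}{16}\right) \left(-688\right) = 2365$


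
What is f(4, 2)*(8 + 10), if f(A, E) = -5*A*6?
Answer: -2160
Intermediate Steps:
f(A, E) = -30*A
f(4, 2)*(8 + 10) = (-30*4)*(8 + 10) = -120*18 = -2160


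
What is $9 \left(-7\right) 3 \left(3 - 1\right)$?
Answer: $-378$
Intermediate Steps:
$9 \left(-7\right) 3 \left(3 - 1\right) = - 63 \cdot 3 \cdot 2 = \left(-63\right) 6 = -378$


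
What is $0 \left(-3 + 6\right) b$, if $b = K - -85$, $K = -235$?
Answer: $0$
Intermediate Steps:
$b = -150$ ($b = -235 - -85 = -235 + 85 = -150$)
$0 \left(-3 + 6\right) b = 0 \left(-3 + 6\right) \left(-150\right) = 0 \cdot 3 \left(-150\right) = 0 \left(-150\right) = 0$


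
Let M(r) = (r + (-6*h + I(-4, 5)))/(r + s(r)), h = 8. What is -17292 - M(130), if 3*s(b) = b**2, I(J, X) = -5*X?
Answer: -15735729/910 ≈ -17292.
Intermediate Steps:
s(b) = b**2/3
M(r) = (-73 + r)/(r + r**2/3) (M(r) = (r + (-6*8 - 5*5))/(r + r**2/3) = (r + (-48 - 25))/(r + r**2/3) = (r - 73)/(r + r**2/3) = (-73 + r)/(r + r**2/3))
-17292 - M(130) = -17292 - 3*(-73 + 130)/(130*(3 + 130)) = -17292 - 3*57/(130*133) = -17292 - 1*9/910 = -17292 - 9/910 = -15735729/910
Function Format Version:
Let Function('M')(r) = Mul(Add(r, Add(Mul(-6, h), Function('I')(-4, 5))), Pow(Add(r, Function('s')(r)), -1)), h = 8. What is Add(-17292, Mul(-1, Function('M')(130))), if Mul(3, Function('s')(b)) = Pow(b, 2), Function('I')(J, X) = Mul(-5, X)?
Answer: Rational(-15735729, 910) ≈ -17292.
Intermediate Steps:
Function('s')(b) = Mul(Rational(1, 3), Pow(b, 2))
Function('M')(r) = Mul(Pow(Add(r, Mul(Rational(1, 3), Pow(r, 2))), -1), Add(-73, r)) (Function('M')(r) = Mul(Add(r, Add(Mul(-6, 8), Mul(-5, 5))), Pow(Add(r, Mul(Rational(1, 3), Pow(r, 2))), -1)) = Mul(Add(r, Add(-48, -25)), Pow(Add(r, Mul(Rational(1, 3), Pow(r, 2))), -1)) = Mul(Add(r, -73), Pow(Add(r, Mul(Rational(1, 3), Pow(r, 2))), -1)) = Mul(Add(-73, r), Pow(Add(r, Mul(Rational(1, 3), Pow(r, 2))), -1)) = Mul(Pow(Add(r, Mul(Rational(1, 3), Pow(r, 2))), -1), Add(-73, r)))
Add(-17292, Mul(-1, Function('M')(130))) = Add(-17292, Mul(-1, Mul(3, Pow(130, -1), Pow(Add(3, 130), -1), Add(-73, 130)))) = Add(-17292, Mul(-1, Mul(3, Rational(1, 130), Pow(133, -1), 57))) = Add(-17292, Mul(-1, Mul(3, Rational(1, 130), Rational(1, 133), 57))) = Add(-17292, Mul(-1, Rational(9, 910))) = Add(-17292, Rational(-9, 910)) = Rational(-15735729, 910)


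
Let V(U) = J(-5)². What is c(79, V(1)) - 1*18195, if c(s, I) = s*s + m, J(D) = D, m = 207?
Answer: -11747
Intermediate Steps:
V(U) = 25 (V(U) = (-5)² = 25)
c(s, I) = 207 + s² (c(s, I) = s*s + 207 = s² + 207 = 207 + s²)
c(79, V(1)) - 1*18195 = (207 + 79²) - 1*18195 = (207 + 6241) - 18195 = 6448 - 18195 = -11747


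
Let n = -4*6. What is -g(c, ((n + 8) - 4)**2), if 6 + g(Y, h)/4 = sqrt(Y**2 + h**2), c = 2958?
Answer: 24 - 8*sqrt(2227441) ≈ -11916.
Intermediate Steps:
n = -24
g(Y, h) = -24 + 4*sqrt(Y**2 + h**2)
-g(c, ((n + 8) - 4)**2) = -(-24 + 4*sqrt(2958**2 + (((-24 + 8) - 4)**2)**2)) = -(-24 + 4*sqrt(8749764 + ((-16 - 4)**2)**2)) = -(-24 + 4*sqrt(8749764 + ((-20)**2)**2)) = -(-24 + 4*sqrt(8749764 + 400**2)) = -(-24 + 4*sqrt(8749764 + 160000)) = -(-24 + 4*sqrt(8909764)) = -(-24 + 4*(2*sqrt(2227441))) = -(-24 + 8*sqrt(2227441)) = 24 - 8*sqrt(2227441)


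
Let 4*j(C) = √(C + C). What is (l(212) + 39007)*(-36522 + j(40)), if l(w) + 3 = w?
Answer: -1432246752 + 39216*√5 ≈ -1.4322e+9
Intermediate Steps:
j(C) = √2*√C/4 (j(C) = √(C + C)/4 = √(2*C)/4 = (√2*√C)/4 = √2*√C/4)
l(w) = -3 + w
(l(212) + 39007)*(-36522 + j(40)) = ((-3 + 212) + 39007)*(-36522 + √2*√40/4) = (209 + 39007)*(-36522 + √2*(2*√10)/4) = 39216*(-36522 + √5) = -1432246752 + 39216*√5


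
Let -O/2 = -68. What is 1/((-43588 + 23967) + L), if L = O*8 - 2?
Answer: -1/18535 ≈ -5.3952e-5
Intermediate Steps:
O = 136 (O = -2*(-68) = 136)
L = 1086 (L = 136*8 - 2 = 1088 - 2 = 1086)
1/((-43588 + 23967) + L) = 1/((-43588 + 23967) + 1086) = 1/(-19621 + 1086) = 1/(-18535) = -1/18535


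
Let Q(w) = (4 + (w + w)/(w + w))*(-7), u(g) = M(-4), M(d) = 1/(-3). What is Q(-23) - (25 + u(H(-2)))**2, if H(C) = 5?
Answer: -5791/9 ≈ -643.44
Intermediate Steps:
M(d) = -1/3
u(g) = -1/3
Q(w) = -35 (Q(w) = (4 + (2*w)/((2*w)))*(-7) = (4 + (2*w)*(1/(2*w)))*(-7) = (4 + 1)*(-7) = 5*(-7) = -35)
Q(-23) - (25 + u(H(-2)))**2 = -35 - (25 - 1/3)**2 = -35 - (74/3)**2 = -35 - 1*5476/9 = -35 - 5476/9 = -5791/9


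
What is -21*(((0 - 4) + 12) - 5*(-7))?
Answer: -903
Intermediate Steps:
-21*(((0 - 4) + 12) - 5*(-7)) = -21*((-4 + 12) + 35) = -21*(8 + 35) = -21*43 = -903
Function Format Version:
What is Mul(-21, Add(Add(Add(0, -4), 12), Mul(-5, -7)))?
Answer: -903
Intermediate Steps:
Mul(-21, Add(Add(Add(0, -4), 12), Mul(-5, -7))) = Mul(-21, Add(Add(-4, 12), 35)) = Mul(-21, Add(8, 35)) = Mul(-21, 43) = -903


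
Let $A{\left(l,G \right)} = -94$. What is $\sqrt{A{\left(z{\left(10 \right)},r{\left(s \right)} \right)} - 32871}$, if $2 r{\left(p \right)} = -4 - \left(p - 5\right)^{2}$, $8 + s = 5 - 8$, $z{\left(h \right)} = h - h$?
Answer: $i \sqrt{32965} \approx 181.56 i$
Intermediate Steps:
$z{\left(h \right)} = 0$
$s = -11$ ($s = -8 + \left(5 - 8\right) = -8 - 3 = -11$)
$r{\left(p \right)} = -2 - \frac{\left(-5 + p\right)^{2}}{2}$ ($r{\left(p \right)} = \frac{-4 - \left(p - 5\right)^{2}}{2} = \frac{-4 - \left(-5 + p\right)^{2}}{2} = -2 - \frac{\left(-5 + p\right)^{2}}{2}$)
$\sqrt{A{\left(z{\left(10 \right)},r{\left(s \right)} \right)} - 32871} = \sqrt{-94 - 32871} = \sqrt{-32965} = i \sqrt{32965}$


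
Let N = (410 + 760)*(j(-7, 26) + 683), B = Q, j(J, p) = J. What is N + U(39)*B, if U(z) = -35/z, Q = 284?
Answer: 30835940/39 ≈ 7.9067e+5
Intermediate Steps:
B = 284
N = 790920 (N = (410 + 760)*(-7 + 683) = 1170*676 = 790920)
N + U(39)*B = 790920 - 35/39*284 = 790920 - 9940/39 = 30835940/39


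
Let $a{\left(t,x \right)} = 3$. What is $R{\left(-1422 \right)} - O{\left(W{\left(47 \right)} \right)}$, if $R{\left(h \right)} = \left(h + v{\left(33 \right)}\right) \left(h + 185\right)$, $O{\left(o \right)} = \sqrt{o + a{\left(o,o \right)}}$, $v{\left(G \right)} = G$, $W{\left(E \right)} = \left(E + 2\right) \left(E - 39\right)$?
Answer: $1718193 - \sqrt{395} \approx 1.7182 \cdot 10^{6}$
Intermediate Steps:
$W{\left(E \right)} = \left(-39 + E\right) \left(2 + E\right)$ ($W{\left(E \right)} = \left(2 + E\right) \left(-39 + E\right) = \left(-39 + E\right) \left(2 + E\right)$)
$O{\left(o \right)} = \sqrt{3 + o}$ ($O{\left(o \right)} = \sqrt{o + 3} = \sqrt{3 + o}$)
$R{\left(h \right)} = \left(33 + h\right) \left(185 + h\right)$ ($R{\left(h \right)} = \left(h + 33\right) \left(h + 185\right) = \left(33 + h\right) \left(185 + h\right)$)
$R{\left(-1422 \right)} - O{\left(W{\left(47 \right)} \right)} = \left(6105 + \left(-1422\right)^{2} + 218 \left(-1422\right)\right) - \sqrt{3 - \left(1817 - 2209\right)} = \left(6105 + 2022084 - 309996\right) - \sqrt{3 - -392} = 1718193 - \sqrt{3 + 392} = 1718193 - \sqrt{395}$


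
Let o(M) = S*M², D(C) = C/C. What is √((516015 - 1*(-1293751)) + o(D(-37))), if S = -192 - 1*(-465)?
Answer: 11*√14959 ≈ 1345.4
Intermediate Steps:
D(C) = 1
S = 273 (S = -192 + 465 = 273)
o(M) = 273*M²
√((516015 - 1*(-1293751)) + o(D(-37))) = √((516015 - 1*(-1293751)) + 273*1²) = √((516015 + 1293751) + 273*1) = √(1809766 + 273) = √1810039 = 11*√14959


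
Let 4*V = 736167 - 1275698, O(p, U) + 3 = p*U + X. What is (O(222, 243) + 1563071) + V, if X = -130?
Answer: 5928005/4 ≈ 1.4820e+6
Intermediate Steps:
O(p, U) = -133 + U*p (O(p, U) = -3 + (p*U - 130) = -3 + (U*p - 130) = -3 + (-130 + U*p) = -133 + U*p)
V = -539531/4 (V = (736167 - 1275698)/4 = (1/4)*(-539531) = -539531/4 ≈ -1.3488e+5)
(O(222, 243) + 1563071) + V = ((-133 + 243*222) + 1563071) - 539531/4 = ((-133 + 53946) + 1563071) - 539531/4 = (53813 + 1563071) - 539531/4 = 1616884 - 539531/4 = 5928005/4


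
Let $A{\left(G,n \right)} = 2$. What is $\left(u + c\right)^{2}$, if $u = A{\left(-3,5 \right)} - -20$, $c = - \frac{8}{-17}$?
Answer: $\frac{145924}{289} \approx 504.93$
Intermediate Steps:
$c = \frac{8}{17}$ ($c = \left(-8\right) \left(- \frac{1}{17}\right) = \frac{8}{17} \approx 0.47059$)
$u = 22$ ($u = 2 - -20 = 2 + 20 = 22$)
$\left(u + c\right)^{2} = \left(22 + \frac{8}{17}\right)^{2} = \left(\frac{382}{17}\right)^{2} = \frac{145924}{289}$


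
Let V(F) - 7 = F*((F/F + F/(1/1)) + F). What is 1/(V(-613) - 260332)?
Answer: 1/490600 ≈ 2.0383e-6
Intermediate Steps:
V(F) = 7 + F*(1 + 2*F) (V(F) = 7 + F*((F/F + F/(1/1)) + F) = 7 + F*((1 + F/1) + F) = 7 + F*((1 + F*1) + F) = 7 + F*((1 + F) + F) = 7 + F*(1 + 2*F))
1/(V(-613) - 260332) = 1/((7 - 613 + 2*(-613)²) - 260332) = 1/((7 - 613 + 2*375769) - 260332) = 1/((7 - 613 + 751538) - 260332) = 1/(750932 - 260332) = 1/490600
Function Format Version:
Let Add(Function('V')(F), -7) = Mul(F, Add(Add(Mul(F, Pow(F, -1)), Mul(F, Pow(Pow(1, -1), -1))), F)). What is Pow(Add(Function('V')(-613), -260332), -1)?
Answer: Rational(1, 490600) ≈ 2.0383e-6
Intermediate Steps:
Function('V')(F) = Add(7, Mul(F, Add(1, Mul(2, F)))) (Function('V')(F) = Add(7, Mul(F, Add(Add(Mul(F, Pow(F, -1)), Mul(F, Pow(Pow(1, -1), -1))), F))) = Add(7, Mul(F, Add(Add(1, Mul(F, Pow(1, -1))), F))) = Add(7, Mul(F, Add(Add(1, Mul(F, 1)), F))) = Add(7, Mul(F, Add(Add(1, F), F))) = Add(7, Mul(F, Add(1, Mul(2, F)))))
Pow(Add(Function('V')(-613), -260332), -1) = Pow(Add(Add(7, -613, Mul(2, Pow(-613, 2))), -260332), -1) = Pow(Add(Add(7, -613, Mul(2, 375769)), -260332), -1) = Pow(Add(Add(7, -613, 751538), -260332), -1) = Pow(Add(750932, -260332), -1) = Pow(490600, -1) = Rational(1, 490600)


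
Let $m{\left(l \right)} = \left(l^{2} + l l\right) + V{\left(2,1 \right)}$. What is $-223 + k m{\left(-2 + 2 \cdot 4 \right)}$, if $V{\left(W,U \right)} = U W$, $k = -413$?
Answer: $-30785$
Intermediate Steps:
$m{\left(l \right)} = 2 + 2 l^{2}$ ($m{\left(l \right)} = \left(l^{2} + l l\right) + 1 \cdot 2 = \left(l^{2} + l^{2}\right) + 2 = 2 l^{2} + 2 = 2 + 2 l^{2}$)
$-223 + k m{\left(-2 + 2 \cdot 4 \right)} = -223 - 413 \left(2 + 2 \left(-2 + 2 \cdot 4\right)^{2}\right) = -223 - 413 \left(2 + 2 \left(-2 + 8\right)^{2}\right) = -223 - 413 \left(2 + 2 \cdot 6^{2}\right) = -223 - 413 \left(2 + 2 \cdot 36\right) = -223 - 413 \left(2 + 72\right) = -223 - 30562 = -30785$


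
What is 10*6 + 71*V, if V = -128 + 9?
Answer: -8389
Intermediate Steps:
V = -119
10*6 + 71*V = 10*6 + 71*(-119) = 60 - 8449 = -8389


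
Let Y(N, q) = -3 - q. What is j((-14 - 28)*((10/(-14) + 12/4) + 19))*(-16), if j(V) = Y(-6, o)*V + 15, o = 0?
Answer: -43152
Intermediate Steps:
j(V) = 15 - 3*V (j(V) = (-3 - 1*0)*V + 15 = (-3 + 0)*V + 15 = -3*V + 15 = 15 - 3*V)
j((-14 - 28)*((10/(-14) + 12/4) + 19))*(-16) = (15 - 3*(-14 - 28)*((10/(-14) + 12/4) + 19))*(-16) = (15 - (-126)*((10*(-1/14) + 12*(¼)) + 19))*(-16) = (15 - (-126)*((-5/7 + 3) + 19))*(-16) = (15 - (-126)*(16/7 + 19))*(-16) = (15 - (-126)*149/7)*(-16) = (15 - 3*(-894))*(-16) = (15 + 2682)*(-16) = 2697*(-16) = -43152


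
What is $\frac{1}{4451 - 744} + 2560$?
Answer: $\frac{9489921}{3707} \approx 2560.0$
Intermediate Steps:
$\frac{1}{4451 - 744} + 2560 = \frac{1}{3707} + 2560 = \frac{9489921}{3707}$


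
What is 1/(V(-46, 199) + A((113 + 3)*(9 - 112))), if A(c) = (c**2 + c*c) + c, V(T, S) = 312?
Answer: 1/285497772 ≈ 3.5027e-9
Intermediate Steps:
A(c) = c + 2*c**2 (A(c) = (c**2 + c**2) + c = 2*c**2 + c = c + 2*c**2)
1/(V(-46, 199) + A((113 + 3)*(9 - 112))) = 1/(312 + ((113 + 3)*(9 - 112))*(1 + 2*((113 + 3)*(9 - 112)))) = 1/(312 + (116*(-103))*(1 + 2*(116*(-103)))) = 1/(312 - 11948*(1 + 2*(-11948))) = 1/(312 - 11948*(1 - 23896)) = 1/(312 - 11948*(-23895)) = 1/(312 + 285497460) = 1/285497772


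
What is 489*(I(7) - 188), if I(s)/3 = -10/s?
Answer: -658194/7 ≈ -94028.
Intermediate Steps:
I(s) = -30/s (I(s) = 3*(-10/s) = -30/s)
489*(I(7) - 188) = 489*(-30/7 - 188) = 489*(-1346/7) = -658194/7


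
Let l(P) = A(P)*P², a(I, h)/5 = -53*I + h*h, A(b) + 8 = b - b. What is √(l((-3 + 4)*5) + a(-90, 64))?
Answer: √44130 ≈ 210.07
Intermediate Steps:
A(b) = -8 (A(b) = -8 + (b - b) = -8 + 0 = -8)
a(I, h) = -265*I + 5*h² (a(I, h) = 5*(-53*I + h*h) = 5*(-53*I + h²) = 5*(h² - 53*I) = -265*I + 5*h²)
l(P) = -8*P²
√(l((-3 + 4)*5) + a(-90, 64)) = √(-8*25*(-3 + 4)² + (-265*(-90) + 5*64²)) = √(-8*(1*5)² + (23850 + 5*4096)) = √(-8*5² + (23850 + 20480)) = √(-8*25 + 44330) = √(-200 + 44330) = √44130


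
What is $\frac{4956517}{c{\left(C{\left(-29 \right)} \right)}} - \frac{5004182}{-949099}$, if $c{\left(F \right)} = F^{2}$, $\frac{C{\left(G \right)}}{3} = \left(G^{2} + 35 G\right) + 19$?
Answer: $\frac{5786254581133}{205218931275} \approx 28.196$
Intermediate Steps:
$C{\left(G \right)} = 57 + 3 G^{2} + 105 G$ ($C{\left(G \right)} = 3 \left(\left(G^{2} + 35 G\right) + 19\right) = 3 \left(19 + G^{2} + 35 G\right) = 57 + 3 G^{2} + 105 G$)
$\frac{4956517}{c{\left(C{\left(-29 \right)} \right)}} - \frac{5004182}{-949099} = \frac{4956517}{\left(57 + 3 \left(-29\right)^{2} + 105 \left(-29\right)\right)^{2}} - \frac{5004182}{-949099} = \frac{4956517}{\left(57 + 3 \cdot 841 - 3045\right)^{2}} - - \frac{5004182}{949099} = \frac{4956517}{\left(57 + 2523 - 3045\right)^{2}} + \frac{5004182}{949099} = \frac{4956517}{\left(-465\right)^{2}} + \frac{5004182}{949099} = \frac{4956517}{216225} + \frac{5004182}{949099} = \frac{5786254581133}{205218931275}$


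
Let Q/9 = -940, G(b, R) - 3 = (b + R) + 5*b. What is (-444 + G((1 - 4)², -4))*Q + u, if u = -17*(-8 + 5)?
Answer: 3307911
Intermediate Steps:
G(b, R) = 3 + R + 6*b (G(b, R) = 3 + ((b + R) + 5*b) = 3 + ((R + b) + 5*b) = 3 + (R + 6*b) = 3 + R + 6*b)
Q = -8460 (Q = 9*(-940) = -8460)
u = 51 (u = -17*(-3) = 51)
(-444 + G((1 - 4)², -4))*Q + u = (-444 + (3 - 4 + 6*(1 - 4)²))*(-8460) + 51 = (-444 + (3 - 4 + 6*(-3)²))*(-8460) + 51 = (-444 + (3 - 4 + 6*9))*(-8460) + 51 = (-444 + (3 - 4 + 54))*(-8460) + 51 = (-444 + 53)*(-8460) + 51 = -391*(-8460) + 51 = 3307860 + 51 = 3307911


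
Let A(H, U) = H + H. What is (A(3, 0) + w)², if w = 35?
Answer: 1681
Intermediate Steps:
A(H, U) = 2*H
(A(3, 0) + w)² = (2*3 + 35)² = (6 + 35)² = 41² = 1681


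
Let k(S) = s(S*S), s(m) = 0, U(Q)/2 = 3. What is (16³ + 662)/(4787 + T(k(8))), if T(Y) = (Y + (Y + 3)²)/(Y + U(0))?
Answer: 156/157 ≈ 0.99363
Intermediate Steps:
U(Q) = 6 (U(Q) = 2*3 = 6)
k(S) = 0
T(Y) = (Y + (3 + Y)²)/(6 + Y) (T(Y) = (Y + (Y + 3)²)/(Y + 6) = (Y + (3 + Y)²)/(6 + Y))
(16³ + 662)/(4787 + T(k(8))) = (16³ + 662)/(4787 + (0 + (3 + 0)²)/(6 + 0)) = (4096 + 662)/(4787 + (0 + 3²)/6) = 4758/(4787 + (0 + 9)/6) = 4758/(4787 + (⅙)*9) = 4758/(4787 + 3/2) = 4758/(9577/2) = 4758*(2/9577) = 156/157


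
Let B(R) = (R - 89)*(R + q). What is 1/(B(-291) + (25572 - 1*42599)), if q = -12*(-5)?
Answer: 1/70753 ≈ 1.4134e-5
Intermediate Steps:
q = 60
B(R) = (-89 + R)*(60 + R) (B(R) = (R - 89)*(R + 60) = (-89 + R)*(60 + R))
1/(B(-291) + (25572 - 1*42599)) = 1/((-5340 + (-291)**2 - 29*(-291)) + (25572 - 1*42599)) = 1/((-5340 + 84681 + 8439) + (25572 - 42599)) = 1/(87780 - 17027) = 1/70753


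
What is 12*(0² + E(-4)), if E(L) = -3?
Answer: -36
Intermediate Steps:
12*(0² + E(-4)) = 12*(0² - 3) = 12*(0 - 3) = 12*(-3) = -36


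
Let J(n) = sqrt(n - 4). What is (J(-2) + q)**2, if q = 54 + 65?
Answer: (119 + I*sqrt(6))**2 ≈ 14155.0 + 582.98*I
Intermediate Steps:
J(n) = sqrt(-4 + n)
q = 119
(J(-2) + q)**2 = (sqrt(-4 - 2) + 119)**2 = (sqrt(-6) + 119)**2 = (I*sqrt(6) + 119)**2 = (119 + I*sqrt(6))**2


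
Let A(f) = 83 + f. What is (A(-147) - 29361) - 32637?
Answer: -62062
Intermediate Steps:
(A(-147) - 29361) - 32637 = ((83 - 147) - 29361) - 32637 = (-64 - 29361) - 32637 = -29425 - 32637 = -62062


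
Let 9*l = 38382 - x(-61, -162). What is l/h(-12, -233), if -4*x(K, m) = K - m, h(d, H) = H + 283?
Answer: 153629/1800 ≈ 85.349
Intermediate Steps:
h(d, H) = 283 + H
x(K, m) = -K/4 + m/4 (x(K, m) = -(K - m)/4 = -K/4 + m/4)
l = 153629/36 (l = (38382 - (-¼*(-61) + (¼)*(-162)))/9 = (38382 - (61/4 - 81/2))/9 = (38382 - 1*(-101/4))/9 = (38382 + 101/4)/9 = (⅑)*(153629/4) = 153629/36 ≈ 4267.5)
l/h(-12, -233) = 153629/(36*(283 - 233)) = (153629/36)/50 = (153629/36)*(1/50) = 153629/1800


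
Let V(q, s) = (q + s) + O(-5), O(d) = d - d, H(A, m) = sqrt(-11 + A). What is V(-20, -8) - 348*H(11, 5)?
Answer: -28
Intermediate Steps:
O(d) = 0
V(q, s) = q + s (V(q, s) = (q + s) + 0 = q + s)
V(-20, -8) - 348*H(11, 5) = (-20 - 8) - 348*sqrt(-11 + 11) = -28 - 348*sqrt(0) = -28 - 348*0 = -28 + 0 = -28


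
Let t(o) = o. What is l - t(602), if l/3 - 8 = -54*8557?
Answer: -1386812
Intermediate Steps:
l = -1386210 (l = 24 + 3*(-54*8557) = 24 + 3*(-462078) = 24 - 1386234 = -1386210)
l - t(602) = -1386210 - 1*602 = -1386210 - 602 = -1386812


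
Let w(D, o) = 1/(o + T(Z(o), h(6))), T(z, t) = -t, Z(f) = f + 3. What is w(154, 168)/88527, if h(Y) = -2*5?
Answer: 1/15757806 ≈ 6.3461e-8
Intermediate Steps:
h(Y) = -10
Z(f) = 3 + f
w(D, o) = 1/(10 + o) (w(D, o) = 1/(o - 1*(-10)) = 1/(o + 10) = 1/(10 + o))
w(154, 168)/88527 = 1/((10 + 168)*88527) = (1/88527)/178 = (1/178)*(1/88527) = 1/15757806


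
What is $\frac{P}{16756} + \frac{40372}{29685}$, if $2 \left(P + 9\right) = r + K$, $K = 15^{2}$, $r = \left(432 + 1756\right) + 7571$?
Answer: $\frac{824393587}{497401860} \approx 1.6574$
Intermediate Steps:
$r = 9759$ ($r = 2188 + 7571 = 9759$)
$K = 225$
$P = 4983$ ($P = -9 + \frac{9759 + 225}{2} = -9 + \frac{1}{2} \cdot 9984 = -9 + 4992 = 4983$)
$\frac{P}{16756} + \frac{40372}{29685} = \frac{4983}{16756} + \frac{40372}{29685} = \frac{824393587}{497401860}$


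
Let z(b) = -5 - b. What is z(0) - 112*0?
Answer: -5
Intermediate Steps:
z(0) - 112*0 = (-5 - 1*0) - 112*0 = (-5 + 0) + 0 = -5 + 0 = -5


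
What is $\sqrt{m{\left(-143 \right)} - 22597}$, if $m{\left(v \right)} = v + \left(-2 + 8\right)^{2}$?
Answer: $4 i \sqrt{1419} \approx 150.68 i$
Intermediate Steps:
$m{\left(v \right)} = 36 + v$ ($m{\left(v \right)} = v + 6^{2} = v + 36 = 36 + v$)
$\sqrt{m{\left(-143 \right)} - 22597} = \sqrt{\left(36 - 143\right) - 22597} = \sqrt{-107 - 22597} = \sqrt{-22704} = 4 i \sqrt{1419}$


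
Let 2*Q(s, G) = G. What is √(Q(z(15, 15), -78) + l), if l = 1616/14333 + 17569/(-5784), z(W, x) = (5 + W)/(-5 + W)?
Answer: I*√72034653704101638/41451036 ≈ 6.4749*I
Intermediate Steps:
z(W, x) = (5 + W)/(-5 + W)
Q(s, G) = G/2
l = -242469533/82902072 (l = 1616*(1/14333) + 17569*(-1/5784) = 1616/14333 - 17569/5784 = -242469533/82902072 ≈ -2.9248)
√(Q(z(15, 15), -78) + l) = √((½)*(-78) - 242469533/82902072) = √(-39 - 242469533/82902072) = √(-3475650341/82902072) = I*√72034653704101638/41451036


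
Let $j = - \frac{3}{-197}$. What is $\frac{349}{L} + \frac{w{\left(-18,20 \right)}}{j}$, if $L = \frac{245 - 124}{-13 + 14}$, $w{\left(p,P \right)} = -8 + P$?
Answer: $\frac{95697}{121} \approx 790.88$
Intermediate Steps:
$L = 121$ ($L = \frac{121}{1} = 121 \cdot 1 = 121$)
$j = \frac{3}{197}$ ($j = \left(-3\right) \left(- \frac{1}{197}\right) = \frac{3}{197} \approx 0.015228$)
$\frac{349}{L} + \frac{w{\left(-18,20 \right)}}{j} = \frac{349}{121} + \frac{-8 + 20}{\frac{3}{197}} = 349 \cdot \frac{1}{121} + 12 \cdot \frac{197}{3} = \frac{349}{121} + 788 = \frac{95697}{121}$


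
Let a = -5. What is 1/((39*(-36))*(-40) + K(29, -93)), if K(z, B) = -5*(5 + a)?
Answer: 1/56160 ≈ 1.7806e-5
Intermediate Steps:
K(z, B) = 0 (K(z, B) = -5*(5 - 5) = -5*0 = 0)
1/((39*(-36))*(-40) + K(29, -93)) = 1/((39*(-36))*(-40) + 0) = 1/(-1404*(-40) + 0) = 1/(56160 + 0) = 1/56160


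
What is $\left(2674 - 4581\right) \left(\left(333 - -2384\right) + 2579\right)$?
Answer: $-10099472$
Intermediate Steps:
$\left(2674 - 4581\right) \left(\left(333 - -2384\right) + 2579\right) = - 1907 \left(\left(333 + 2384\right) + 2579\right) = - 1907 \left(2717 + 2579\right) = \left(-1907\right) 5296 = -10099472$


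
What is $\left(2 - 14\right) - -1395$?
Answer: $1383$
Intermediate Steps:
$\left(2 - 14\right) - -1395 = -12 + 1395 = 1383$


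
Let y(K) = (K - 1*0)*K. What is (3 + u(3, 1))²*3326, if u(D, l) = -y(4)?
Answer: 562094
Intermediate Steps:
y(K) = K² (y(K) = (K + 0)*K = K*K = K²)
u(D, l) = -16 (u(D, l) = -1*4² = -1*16 = -16)
(3 + u(3, 1))²*3326 = (3 - 16)²*3326 = (-13)²*3326 = 169*3326 = 562094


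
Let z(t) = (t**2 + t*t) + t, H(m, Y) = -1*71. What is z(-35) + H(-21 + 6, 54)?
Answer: 2344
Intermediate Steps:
H(m, Y) = -71
z(t) = t + 2*t**2 (z(t) = (t**2 + t**2) + t = 2*t**2 + t = t + 2*t**2)
z(-35) + H(-21 + 6, 54) = -35*(1 + 2*(-35)) - 71 = -35*(1 - 70) - 71 = -35*(-69) - 71 = 2415 - 71 = 2344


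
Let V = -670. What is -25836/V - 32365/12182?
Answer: 146524801/4080970 ≈ 35.904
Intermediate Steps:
-25836/V - 32365/12182 = -25836/(-670) - 32365/12182 = -25836*(-1/670) - 32365*1/12182 = 12918/335 - 32365/12182 = 146524801/4080970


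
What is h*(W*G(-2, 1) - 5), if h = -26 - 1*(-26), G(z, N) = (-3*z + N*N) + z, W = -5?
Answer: 0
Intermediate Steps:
G(z, N) = N**2 - 2*z (G(z, N) = (-3*z + N**2) + z = (N**2 - 3*z) + z = N**2 - 2*z)
h = 0 (h = -26 + 26 = 0)
h*(W*G(-2, 1) - 5) = 0*(-5*(1**2 - 2*(-2)) - 5) = 0*(-5*(1 + 4) - 5) = 0*(-5*5 - 5) = 0*(-25 - 5) = 0*(-30) = 0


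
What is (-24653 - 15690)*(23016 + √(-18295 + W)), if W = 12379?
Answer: -928534488 - 80686*I*√1479 ≈ -9.2853e+8 - 3.103e+6*I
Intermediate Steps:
(-24653 - 15690)*(23016 + √(-18295 + W)) = (-24653 - 15690)*(23016 + √(-18295 + 12379)) = -40343*(23016 + √(-5916)) = -40343*(23016 + 2*I*√1479) = -928534488 - 80686*I*√1479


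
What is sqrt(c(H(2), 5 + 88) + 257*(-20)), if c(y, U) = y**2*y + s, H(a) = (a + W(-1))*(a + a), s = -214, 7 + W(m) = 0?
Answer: I*sqrt(13354) ≈ 115.56*I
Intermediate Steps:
W(m) = -7 (W(m) = -7 + 0 = -7)
H(a) = 2*a*(-7 + a) (H(a) = (a - 7)*(a + a) = (-7 + a)*(2*a) = 2*a*(-7 + a))
c(y, U) = -214 + y**3 (c(y, U) = y**2*y - 214 = y**3 - 214 = -214 + y**3)
sqrt(c(H(2), 5 + 88) + 257*(-20)) = sqrt((-214 + (2*2*(-7 + 2))**3) + 257*(-20)) = sqrt((-214 + (2*2*(-5))**3) - 5140) = sqrt((-214 + (-20)**3) - 5140) = sqrt((-214 - 8000) - 5140) = sqrt(-8214 - 5140) = sqrt(-13354) = I*sqrt(13354)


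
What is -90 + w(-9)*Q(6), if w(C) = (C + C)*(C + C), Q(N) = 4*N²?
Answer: 46566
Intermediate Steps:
w(C) = 4*C² (w(C) = (2*C)*(2*C) = 4*C²)
-90 + w(-9)*Q(6) = -90 + (4*(-9)²)*(4*6²) = -90 + (4*81)*(4*36) = -90 + 324*144 = -90 + 46656 = 46566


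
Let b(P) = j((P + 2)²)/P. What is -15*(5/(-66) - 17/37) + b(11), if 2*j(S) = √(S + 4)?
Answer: 6535/814 + √173/22 ≈ 8.6261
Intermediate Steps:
j(S) = √(4 + S)/2 (j(S) = √(S + 4)/2 = √(4 + S)/2)
b(P) = √(4 + (2 + P)²)/(2*P) (b(P) = (√(4 + (P + 2)²)/2)/P = (√(4 + (2 + P)²)/2)/P = √(4 + (2 + P)²)/(2*P))
-15*(5/(-66) - 17/37) + b(11) = -15*(5/(-66) - 17/37) + (½)*√(4 + (2 + 11)²)/11 = -15*(5*(-1/66) - 17*1/37) + (½)*(1/11)*√(4 + 13²) = -15*(-5/66 - 17/37) + (½)*(1/11)*√(4 + 169) = -15*(-1307/2442) + (½)*(1/11)*√173 = 6535/814 + √173/22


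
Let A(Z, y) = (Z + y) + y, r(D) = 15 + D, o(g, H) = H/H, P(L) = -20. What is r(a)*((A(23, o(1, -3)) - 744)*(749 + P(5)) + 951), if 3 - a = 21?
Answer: 1569600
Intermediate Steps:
o(g, H) = 1
a = -18 (a = 3 - 1*21 = 3 - 21 = -18)
A(Z, y) = Z + 2*y
r(a)*((A(23, o(1, -3)) - 744)*(749 + P(5)) + 951) = (15 - 18)*(((23 + 2*1) - 744)*(749 - 20) + 951) = -3*(((23 + 2) - 744)*729 + 951) = -3*((25 - 744)*729 + 951) = -3*(-719*729 + 951) = -3*(-524151 + 951) = -3*(-523200) = 1569600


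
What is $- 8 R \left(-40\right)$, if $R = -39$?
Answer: $-12480$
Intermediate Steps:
$- 8 R \left(-40\right) = \left(-8\right) \left(-39\right) \left(-40\right) = 312 \left(-40\right) = -12480$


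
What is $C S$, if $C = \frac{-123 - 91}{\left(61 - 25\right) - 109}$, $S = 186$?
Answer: $\frac{39804}{73} \approx 545.26$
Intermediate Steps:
$C = \frac{214}{73}$ ($C = - \frac{214}{36 - 109} = - \frac{214}{-73} = \left(-214\right) \left(- \frac{1}{73}\right) = \frac{214}{73} \approx 2.9315$)
$C S = \frac{214}{73} \cdot 186 = \frac{39804}{73}$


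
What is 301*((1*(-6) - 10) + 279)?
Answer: 79163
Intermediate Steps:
301*((1*(-6) - 10) + 279) = 301*((-6 - 10) + 279) = 301*(-16 + 279) = 301*263 = 79163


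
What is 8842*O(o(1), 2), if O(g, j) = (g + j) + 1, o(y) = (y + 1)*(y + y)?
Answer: 61894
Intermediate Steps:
o(y) = 2*y*(1 + y) (o(y) = (1 + y)*(2*y) = 2*y*(1 + y))
O(g, j) = 1 + g + j
8842*O(o(1), 2) = 8842*(1 + 2*1*(1 + 1) + 2) = 8842*(1 + 2*1*2 + 2) = 8842*(1 + 4 + 2) = 8842*7 = 61894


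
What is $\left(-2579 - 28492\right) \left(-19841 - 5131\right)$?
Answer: $775905012$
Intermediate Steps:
$\left(-2579 - 28492\right) \left(-19841 - 5131\right) = \left(-2579 - 28492\right) \left(-24972\right) = \left(-31071\right) \left(-24972\right) = 775905012$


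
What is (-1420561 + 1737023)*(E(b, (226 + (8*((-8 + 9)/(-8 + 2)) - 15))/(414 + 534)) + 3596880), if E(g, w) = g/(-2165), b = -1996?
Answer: 2464367822140552/2165 ≈ 1.1383e+12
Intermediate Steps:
E(g, w) = -g/2165 (E(g, w) = g*(-1/2165) = -g/2165)
(-1420561 + 1737023)*(E(b, (226 + (8*((-8 + 9)/(-8 + 2)) - 15))/(414 + 534)) + 3596880) = (-1420561 + 1737023)*(-1/2165*(-1996) + 3596880) = 316462*(1996/2165 + 3596880) = 316462*(7787247196/2165) = 2464367822140552/2165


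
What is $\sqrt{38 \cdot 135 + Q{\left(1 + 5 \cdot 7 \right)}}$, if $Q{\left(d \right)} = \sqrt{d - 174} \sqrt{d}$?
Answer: $\sqrt{5130 + 6 i \sqrt{138}} \approx 71.626 + 0.492 i$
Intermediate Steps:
$Q{\left(d \right)} = \sqrt{d} \sqrt{-174 + d}$ ($Q{\left(d \right)} = \sqrt{-174 + d} \sqrt{d} = \sqrt{d} \sqrt{-174 + d}$)
$\sqrt{38 \cdot 135 + Q{\left(1 + 5 \cdot 7 \right)}} = \sqrt{38 \cdot 135 + \sqrt{1 + 5 \cdot 7} \sqrt{-174 + \left(1 + 5 \cdot 7\right)}} = \sqrt{5130 + \sqrt{1 + 35} \sqrt{-174 + \left(1 + 35\right)}} = \sqrt{5130 + \sqrt{36} \sqrt{-174 + 36}} = \sqrt{5130 + 6 \sqrt{-138}} = \sqrt{5130 + 6 i \sqrt{138}}$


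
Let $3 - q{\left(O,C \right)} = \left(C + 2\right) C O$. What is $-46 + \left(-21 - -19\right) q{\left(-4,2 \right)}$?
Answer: $-116$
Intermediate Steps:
$q{\left(O,C \right)} = 3 - C O \left(2 + C\right)$ ($q{\left(O,C \right)} = 3 - \left(C + 2\right) C O = 3 - \left(2 + C\right) C O = 3 - C \left(2 + C\right) O = 3 - C O \left(2 + C\right)$)
$-46 + \left(-21 - -19\right) q{\left(-4,2 \right)} = -46 + \left(-21 - -19\right) \left(3 - - 4 \cdot 2^{2} - 4 \left(-4\right)\right) = -46 + \left(-21 + 19\right) \left(3 - \left(-4\right) 4 + 16\right) = -46 - 2 \left(3 + 16 + 16\right) = -46 - 70 = -116$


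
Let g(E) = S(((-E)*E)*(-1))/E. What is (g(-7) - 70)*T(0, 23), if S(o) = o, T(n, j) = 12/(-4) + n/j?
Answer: 231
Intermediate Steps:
T(n, j) = -3 + n/j (T(n, j) = 12*(-¼) + n/j = -3 + n/j)
g(E) = E (g(E) = (((-E)*E)*(-1))/E = (-E²*(-1))/E = E²/E = E)
(g(-7) - 70)*T(0, 23) = (-7 - 70)*(-3 + 0/23) = -77*(-3 + 0*(1/23)) = -77*(-3 + 0) = -77*(-3) = 231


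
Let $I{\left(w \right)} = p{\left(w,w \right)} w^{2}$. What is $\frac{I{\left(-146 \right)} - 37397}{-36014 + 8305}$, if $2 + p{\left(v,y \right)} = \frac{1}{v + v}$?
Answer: $\frac{662}{229} \approx 2.8908$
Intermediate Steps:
$p{\left(v,y \right)} = -2 + \frac{1}{2 v}$ ($p{\left(v,y \right)} = -2 + \frac{1}{v + v} = -2 + \frac{1}{2 v}$)
$I{\left(w \right)} = w^{2} \left(-2 + \frac{1}{2 w}\right)$ ($I{\left(w \right)} = \left(-2 + \frac{1}{2 w}\right) w^{2} = w^{2} \left(-2 + \frac{1}{2 w}\right)$)
$\frac{I{\left(-146 \right)} - 37397}{-36014 + 8305} = \frac{\frac{1}{2} \left(-146\right) \left(1 - -584\right) - 37397}{-36014 + 8305} = \frac{\frac{1}{2} \left(-146\right) \left(1 + 584\right) - 37397}{-27709} = \left(\frac{1}{2} \left(-146\right) 585 - 37397\right) \left(- \frac{1}{27709}\right) = \left(-42705 - 37397\right) \left(- \frac{1}{27709}\right) = \left(-80102\right) \left(- \frac{1}{27709}\right) = \frac{662}{229}$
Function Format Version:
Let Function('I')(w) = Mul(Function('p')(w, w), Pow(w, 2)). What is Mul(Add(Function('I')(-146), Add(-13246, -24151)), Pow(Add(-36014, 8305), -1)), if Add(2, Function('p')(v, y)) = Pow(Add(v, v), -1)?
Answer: Rational(662, 229) ≈ 2.8908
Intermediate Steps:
Function('p')(v, y) = Add(-2, Mul(Rational(1, 2), Pow(v, -1))) (Function('p')(v, y) = Add(-2, Pow(Add(v, v), -1)) = Add(-2, Pow(Mul(2, v), -1)) = Add(-2, Mul(Rational(1, 2), Pow(v, -1))))
Function('I')(w) = Mul(Pow(w, 2), Add(-2, Mul(Rational(1, 2), Pow(w, -1)))) (Function('I')(w) = Mul(Add(-2, Mul(Rational(1, 2), Pow(w, -1))), Pow(w, 2)) = Mul(Pow(w, 2), Add(-2, Mul(Rational(1, 2), Pow(w, -1)))))
Mul(Add(Function('I')(-146), Add(-13246, -24151)), Pow(Add(-36014, 8305), -1)) = Mul(Add(Mul(Rational(1, 2), -146, Add(1, Mul(-4, -146))), Add(-13246, -24151)), Pow(Add(-36014, 8305), -1)) = Mul(Add(Mul(Rational(1, 2), -146, Add(1, 584)), -37397), Pow(-27709, -1)) = Mul(Add(Mul(Rational(1, 2), -146, 585), -37397), Rational(-1, 27709)) = Mul(Add(-42705, -37397), Rational(-1, 27709)) = Mul(-80102, Rational(-1, 27709)) = Rational(662, 229)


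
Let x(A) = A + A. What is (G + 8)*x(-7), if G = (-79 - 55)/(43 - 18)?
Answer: -924/25 ≈ -36.960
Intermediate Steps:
G = -134/25 ≈ -5.3600
x(A) = 2*A
(G + 8)*x(-7) = (-134/25 + 8)*(2*(-7)) = (66/25)*(-14) = -924/25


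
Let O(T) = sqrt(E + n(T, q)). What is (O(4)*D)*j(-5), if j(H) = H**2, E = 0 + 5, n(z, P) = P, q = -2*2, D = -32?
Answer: -800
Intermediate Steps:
q = -4
E = 5
O(T) = 1 (O(T) = sqrt(5 - 4) = sqrt(1) = 1)
(O(4)*D)*j(-5) = (1*(-32))*(-5)**2 = -32*25 = -800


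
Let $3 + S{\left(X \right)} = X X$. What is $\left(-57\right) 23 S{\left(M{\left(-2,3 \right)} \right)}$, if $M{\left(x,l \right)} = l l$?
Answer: $-102258$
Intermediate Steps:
$M{\left(x,l \right)} = l^{2}$
$S{\left(X \right)} = -3 + X^{2}$ ($S{\left(X \right)} = -3 + X X = -3 + X^{2}$)
$\left(-57\right) 23 S{\left(M{\left(-2,3 \right)} \right)} = \left(-57\right) 23 \left(-3 + \left(3^{2}\right)^{2}\right) = - 1311 \left(-3 + 9^{2}\right) = - 1311 \left(-3 + 81\right) = \left(-1311\right) 78 = -102258$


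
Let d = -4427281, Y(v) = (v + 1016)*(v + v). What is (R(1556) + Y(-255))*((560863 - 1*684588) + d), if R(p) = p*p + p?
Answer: -9259394889492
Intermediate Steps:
Y(v) = 2*v*(1016 + v) (Y(v) = (1016 + v)*(2*v) = 2*v*(1016 + v))
R(p) = p + p**2 (R(p) = p**2 + p = p + p**2)
(R(1556) + Y(-255))*((560863 - 1*684588) + d) = (1556*(1 + 1556) + 2*(-255)*(1016 - 255))*((560863 - 1*684588) - 4427281) = (1556*1557 + 2*(-255)*761)*((560863 - 684588) - 4427281) = (2422692 - 388110)*(-123725 - 4427281) = 2034582*(-4551006) = -9259394889492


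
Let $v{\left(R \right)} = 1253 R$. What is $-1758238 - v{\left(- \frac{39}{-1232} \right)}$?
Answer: $- \frac{309456869}{176} \approx -1.7583 \cdot 10^{6}$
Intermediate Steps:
$-1758238 - v{\left(- \frac{39}{-1232} \right)} = -1758238 - 1253 \left(- \frac{39}{-1232}\right) = -1758238 - 1253 \left(\left(-39\right) \left(- \frac{1}{1232}\right)\right) = -1758238 - 1253 \cdot \frac{39}{1232} = -1758238 - \frac{6981}{176} = - \frac{309456869}{176}$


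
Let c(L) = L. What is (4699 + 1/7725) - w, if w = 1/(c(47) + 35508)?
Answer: 258127705591/54932475 ≈ 4699.0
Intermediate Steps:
w = 1/35555 (w = 1/(47 + 35508) = 1/35555 ≈ 2.8125e-5)
(4699 + 1/7725) - w = (4699 + 1/7725) - 1*1/35555 = (4699 + 1/7725) - 1/35555 = 36299776/7725 - 1/35555 = 258127705591/54932475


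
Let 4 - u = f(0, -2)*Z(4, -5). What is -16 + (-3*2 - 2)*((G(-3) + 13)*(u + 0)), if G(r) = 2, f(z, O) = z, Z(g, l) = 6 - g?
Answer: -496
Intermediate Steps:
u = 4 (u = 4 - 0*(6 - 1*4) = 4 - 0*(6 - 4) = 4 - 0*2 = 4 - 1*0 = 4 + 0 = 4)
-16 + (-3*2 - 2)*((G(-3) + 13)*(u + 0)) = -16 + (-3*2 - 2)*((2 + 13)*(4 + 0)) = -16 + (-6 - 2)*(15*4) = -16 - 8*60 = -16 - 480 = -496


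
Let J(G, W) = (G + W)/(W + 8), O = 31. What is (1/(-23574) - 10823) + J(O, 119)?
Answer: -32399422081/2993898 ≈ -10822.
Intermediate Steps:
J(G, W) = (G + W)/(8 + W)
(1/(-23574) - 10823) + J(O, 119) = (1/(-23574) - 10823) + (31 + 119)/(8 + 119) = (-1/23574 - 10823) + 150/127 = -255141403/23574 + (1/127)*150 = -255141403/23574 + 150/127 = -32399422081/2993898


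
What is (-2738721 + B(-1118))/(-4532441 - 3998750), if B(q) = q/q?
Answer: 2738720/8531191 ≈ 0.32102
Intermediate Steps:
B(q) = 1
(-2738721 + B(-1118))/(-4532441 - 3998750) = (-2738721 + 1)/(-4532441 - 3998750) = -2738720/(-8531191) = -2738720*(-1/8531191) = 2738720/8531191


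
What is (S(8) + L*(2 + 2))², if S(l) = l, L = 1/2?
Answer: 100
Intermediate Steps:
L = ½ ≈ 0.50000
(S(8) + L*(2 + 2))² = (8 + (2 + 2)/2)² = (8 + (½)*4)² = (8 + 2)² = 10² = 100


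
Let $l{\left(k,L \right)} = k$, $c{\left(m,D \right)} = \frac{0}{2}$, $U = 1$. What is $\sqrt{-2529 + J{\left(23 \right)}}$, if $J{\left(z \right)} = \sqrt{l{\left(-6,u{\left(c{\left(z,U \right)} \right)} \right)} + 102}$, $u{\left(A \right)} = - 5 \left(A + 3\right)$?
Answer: $\sqrt{-2529 + 4 \sqrt{6}} \approx 50.192 i$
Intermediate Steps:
$c{\left(m,D \right)} = 0$ ($c{\left(m,D \right)} = 0 \cdot \frac{1}{2} = 0$)
$u{\left(A \right)} = -15 - 5 A$ ($u{\left(A \right)} = - 5 \left(3 + A\right) = -15 - 5 A$)
$J{\left(z \right)} = 4 \sqrt{6}$ ($J{\left(z \right)} = \sqrt{-6 + 102} = \sqrt{96} = 4 \sqrt{6}$)
$\sqrt{-2529 + J{\left(23 \right)}} = \sqrt{-2529 + 4 \sqrt{6}}$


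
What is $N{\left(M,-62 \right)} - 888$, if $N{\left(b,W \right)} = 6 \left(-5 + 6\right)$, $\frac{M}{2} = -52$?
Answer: $-882$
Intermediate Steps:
$M = -104$ ($M = 2 \left(-52\right) = -104$)
$N{\left(b,W \right)} = 6$ ($N{\left(b,W \right)} = 6 \cdot 1 = 6$)
$N{\left(M,-62 \right)} - 888 = 6 - 888 = -882$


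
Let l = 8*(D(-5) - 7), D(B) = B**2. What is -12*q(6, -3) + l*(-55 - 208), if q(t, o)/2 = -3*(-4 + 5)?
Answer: -37800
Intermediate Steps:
q(t, o) = -6 (q(t, o) = 2*(-3*(-4 + 5)) = 2*(-3*1) = 2*(-3) = -6)
l = 144 (l = 8*((-5)**2 - 7) = 8*(25 - 7) = 8*18 = 144)
-12*q(6, -3) + l*(-55 - 208) = -12*(-6) + 144*(-55 - 208) = 72 + 144*(-263) = 72 - 37872 = -37800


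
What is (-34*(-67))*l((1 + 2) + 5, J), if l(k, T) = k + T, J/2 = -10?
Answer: -27336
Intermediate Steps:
J = -20 (J = 2*(-10) = -20)
l(k, T) = T + k
(-34*(-67))*l((1 + 2) + 5, J) = (-34*(-67))*(-20 + ((1 + 2) + 5)) = 2278*(-20 + (3 + 5)) = 2278*(-20 + 8) = 2278*(-12) = -27336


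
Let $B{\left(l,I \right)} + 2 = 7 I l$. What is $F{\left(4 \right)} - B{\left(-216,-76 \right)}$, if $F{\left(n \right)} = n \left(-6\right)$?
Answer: $-114934$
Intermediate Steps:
$F{\left(n \right)} = - 6 n$
$B{\left(l,I \right)} = -2 + 7 I l$
$F{\left(4 \right)} - B{\left(-216,-76 \right)} = \left(-6\right) 4 - \left(-2 + 7 \left(-76\right) \left(-216\right)\right) = -24 - \left(-2 + 114912\right) = -24 - 114910 = -114934$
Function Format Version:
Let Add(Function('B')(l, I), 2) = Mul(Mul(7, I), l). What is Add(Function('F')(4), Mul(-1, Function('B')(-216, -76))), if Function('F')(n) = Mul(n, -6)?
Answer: -114934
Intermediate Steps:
Function('F')(n) = Mul(-6, n)
Function('B')(l, I) = Add(-2, Mul(7, I, l)) (Function('B')(l, I) = Add(-2, Mul(Mul(7, I), l)) = Add(-2, Mul(7, I, l)))
Add(Function('F')(4), Mul(-1, Function('B')(-216, -76))) = Add(Mul(-6, 4), Mul(-1, Add(-2, Mul(7, -76, -216)))) = Add(-24, Mul(-1, Add(-2, 114912))) = Add(-24, Mul(-1, 114910)) = Add(-24, -114910) = -114934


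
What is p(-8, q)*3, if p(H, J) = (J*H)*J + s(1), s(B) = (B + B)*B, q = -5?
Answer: -594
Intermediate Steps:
s(B) = 2*B² (s(B) = (2*B)*B = 2*B²)
p(H, J) = 2 + H*J² (p(H, J) = (J*H)*J + 2*1² = (H*J)*J + 2*1 = H*J² + 2 = 2 + H*J²)
p(-8, q)*3 = (2 - 8*(-5)²)*3 = (2 - 8*25)*3 = (2 - 200)*3 = -198*3 = -594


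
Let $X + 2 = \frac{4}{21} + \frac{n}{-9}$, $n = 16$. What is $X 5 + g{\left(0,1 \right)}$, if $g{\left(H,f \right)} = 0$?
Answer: $- \frac{1130}{63} \approx -17.936$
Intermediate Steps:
$X = - \frac{226}{63}$ ($X = -2 + \left(\frac{4}{21} + \frac{16}{-9}\right) = -2 + \left(4 \cdot \frac{1}{21} + 16 \left(- \frac{1}{9}\right)\right) = -2 + \left(\frac{4}{21} - \frac{16}{9}\right) = -2 - \frac{100}{63} = - \frac{226}{63} \approx -3.5873$)
$X 5 + g{\left(0,1 \right)} = \left(- \frac{226}{63}\right) 5 + 0 = - \frac{1130}{63} + 0 = - \frac{1130}{63}$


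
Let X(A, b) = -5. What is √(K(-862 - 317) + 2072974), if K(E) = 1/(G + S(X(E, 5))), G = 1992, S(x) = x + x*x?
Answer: √2097924315567/1006 ≈ 1439.8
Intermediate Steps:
S(x) = x + x²
K(E) = 1/2012 (K(E) = 1/(1992 - 5*(1 - 5)) = 1/(1992 - 5*(-4)) = 1/(1992 + 20) = 1/2012)
√(K(-862 - 317) + 2072974) = √(1/2012 + 2072974) = √(4170823689/2012) = √2097924315567/1006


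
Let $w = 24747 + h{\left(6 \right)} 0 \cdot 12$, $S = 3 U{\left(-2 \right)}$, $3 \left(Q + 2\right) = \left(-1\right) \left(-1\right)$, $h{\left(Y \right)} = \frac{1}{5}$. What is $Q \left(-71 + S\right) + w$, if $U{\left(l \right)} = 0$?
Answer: $\frac{74596}{3} \approx 24865.0$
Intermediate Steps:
$h{\left(Y \right)} = \frac{1}{5}$
$Q = - \frac{5}{3}$ ($Q = -2 + \frac{\left(-1\right) \left(-1\right)}{3} = -2 + \frac{1}{3} \cdot 1 = -2 + \frac{1}{3} = - \frac{5}{3} \approx -1.6667$)
$S = 0$ ($S = 3 \cdot 0 = 0$)
$w = 24747$ ($w = 24747 + \frac{1}{5} \cdot 0 \cdot 12 = 24747 + 0 \cdot 12 = 24747 + 0 = 24747$)
$Q \left(-71 + S\right) + w = - \frac{5 \left(-71 + 0\right)}{3} + 24747 = \left(- \frac{5}{3}\right) \left(-71\right) + 24747 = \frac{355}{3} + 24747 = \frac{74596}{3}$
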